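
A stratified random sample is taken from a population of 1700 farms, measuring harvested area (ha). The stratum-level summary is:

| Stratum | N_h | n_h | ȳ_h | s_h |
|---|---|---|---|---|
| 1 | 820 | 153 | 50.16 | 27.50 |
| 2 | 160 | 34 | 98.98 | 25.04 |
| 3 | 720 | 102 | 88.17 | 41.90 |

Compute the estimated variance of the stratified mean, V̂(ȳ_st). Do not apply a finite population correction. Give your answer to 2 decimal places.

V̂(ȳ_st) ≈ 4.40

V̂(ȳ_st) = Σ W_h² s_h²/n_h, with W_h = N_h/N and N = 1700:
  stratum 1: (820/1700)²·27.50²/153 = 1.15002
  stratum 2: (160/1700)²·25.04²/34 = 0.163355
  stratum 3: (720/1700)²·41.90²/102 = 3.08742
V̂(ȳ_st) = 4.40079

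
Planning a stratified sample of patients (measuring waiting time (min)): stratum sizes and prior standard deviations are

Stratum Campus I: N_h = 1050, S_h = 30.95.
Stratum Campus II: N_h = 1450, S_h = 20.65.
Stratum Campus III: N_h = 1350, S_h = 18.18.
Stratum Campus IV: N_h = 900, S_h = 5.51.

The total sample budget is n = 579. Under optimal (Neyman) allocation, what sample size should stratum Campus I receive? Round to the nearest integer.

205

Neyman allocation: n_h = n · N_h S_h / Σ N_i S_i, with n = 579.
  stratum Campus I: N_h·S_h = 1050·30.95 = 32497.50
  stratum Campus II: N_h·S_h = 1450·20.65 = 29942.50
  stratum Campus III: N_h·S_h = 1350·18.18 = 24543.00
  stratum Campus IV: N_h·S_h = 900·5.51 = 4959.00
Σ N_h S_h = 91942.00
n for stratum Campus I = 579·32497.50/91942.00 = 204.651 → 205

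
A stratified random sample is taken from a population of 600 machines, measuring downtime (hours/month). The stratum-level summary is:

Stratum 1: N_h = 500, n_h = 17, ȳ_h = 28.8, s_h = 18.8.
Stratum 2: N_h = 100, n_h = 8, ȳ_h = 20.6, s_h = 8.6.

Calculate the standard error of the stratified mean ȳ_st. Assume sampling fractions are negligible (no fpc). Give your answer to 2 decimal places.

SE(ȳ_st) ≈ 3.83

V̂(ȳ_st) = Σ W_h² s_h²/n_h, with W_h = N_h/N and N = 600:
  stratum 1: (500/600)²·18.8²/17 = 14.4379
  stratum 2: (100/600)²·8.6²/8 = 0.256806
V̂(ȳ_st) = 14.6947
SE(ȳ_st) = √14.6947 = 3.83337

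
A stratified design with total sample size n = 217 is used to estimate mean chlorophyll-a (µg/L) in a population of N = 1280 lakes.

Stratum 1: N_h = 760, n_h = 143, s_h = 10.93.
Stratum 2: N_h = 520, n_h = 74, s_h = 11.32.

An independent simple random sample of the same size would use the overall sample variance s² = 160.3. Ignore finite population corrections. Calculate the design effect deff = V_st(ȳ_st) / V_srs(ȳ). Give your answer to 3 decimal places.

V̂(ȳ_st) = Σ W_h² s_h²/n_h, with W_h = N_h/N and N = 1280:
  stratum 1: (760/1280)²·10.93²/143 = 0.294518
  stratum 2: (520/1280)²·11.32²/74 = 0.285791
V_st = 0.580308
V_srs = s²/n = 160.3/217 = 0.73871
deff = V_st / V_srs = 0.580308/0.73871 = 0.7856

deff ≈ 0.786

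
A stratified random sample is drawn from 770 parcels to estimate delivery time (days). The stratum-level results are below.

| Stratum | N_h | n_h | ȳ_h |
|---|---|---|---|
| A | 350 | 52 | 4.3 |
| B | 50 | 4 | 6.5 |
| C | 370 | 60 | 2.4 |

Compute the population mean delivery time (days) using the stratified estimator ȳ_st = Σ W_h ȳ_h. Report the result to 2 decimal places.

N = Σ N_h = 770. Stratum weights W_h = N_h/N.
ȳ_st = (350·4.3 + 50·6.5 + 370·2.4) / 770 = 3.5299

ȳ_st ≈ 3.53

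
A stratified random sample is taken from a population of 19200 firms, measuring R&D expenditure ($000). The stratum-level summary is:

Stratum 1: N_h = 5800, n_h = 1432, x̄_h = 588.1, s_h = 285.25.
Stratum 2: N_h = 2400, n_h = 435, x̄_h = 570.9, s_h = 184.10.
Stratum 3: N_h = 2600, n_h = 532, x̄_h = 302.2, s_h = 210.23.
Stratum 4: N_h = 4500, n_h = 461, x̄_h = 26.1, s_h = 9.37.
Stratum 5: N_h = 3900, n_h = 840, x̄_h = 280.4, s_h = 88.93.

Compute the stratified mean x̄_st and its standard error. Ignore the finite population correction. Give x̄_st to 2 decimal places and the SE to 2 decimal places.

x̄_st = Σ W_h x̄_h = (5800·588.1 + 2400·570.9 + 2600·302.2 + 4500·26.1 + 3900·280.4)/19200 = 353.01406
V̂(x̄_st) = Σ W_h² s_h²/n_h, with W_h = N_h/N and N = 19200:
  stratum 1: (5800/19200)²·285.25²/1432 = 5.18516
  stratum 2: (2400/19200)²·184.10²/435 = 1.21741
  stratum 3: (2600/19200)²·210.23²/532 = 1.52343
  stratum 4: (4500/19200)²·9.37²/461 = 0.0104617
  stratum 5: (3900/19200)²·88.93²/840 = 0.388458
V̂(x̄_st) = 8.32492
SE(x̄_st) = √8.32492 = 2.88529

x̄_st ≈ 353.01, SE ≈ 2.89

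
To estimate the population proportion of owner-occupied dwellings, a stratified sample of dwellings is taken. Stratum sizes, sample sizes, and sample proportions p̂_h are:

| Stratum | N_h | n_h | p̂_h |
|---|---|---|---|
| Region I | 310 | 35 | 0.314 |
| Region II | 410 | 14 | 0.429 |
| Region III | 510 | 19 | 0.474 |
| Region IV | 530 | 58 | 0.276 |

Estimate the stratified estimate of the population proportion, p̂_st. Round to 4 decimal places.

p̂_st ≈ 0.3757

N = 1760; stratum weights W_h = N_h/N.
p̂_st = Σ W_h p̂_h = (310·0.314 + 410·0.429 + 510·0.474 + 530·0.276)/1760 = 0.37571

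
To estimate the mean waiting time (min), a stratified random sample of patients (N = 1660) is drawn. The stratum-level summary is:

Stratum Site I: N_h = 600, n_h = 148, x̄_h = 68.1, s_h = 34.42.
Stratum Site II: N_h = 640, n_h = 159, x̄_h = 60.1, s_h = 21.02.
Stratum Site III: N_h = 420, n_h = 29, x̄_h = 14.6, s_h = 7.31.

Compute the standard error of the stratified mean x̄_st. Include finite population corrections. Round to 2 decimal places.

SE(x̄_st) ≈ 1.10

V̂(x̄_st) = Σ W_h² (1 − n_h/N_h) s_h²/n_h, with W_h = N_h/N and N = 1660:
  stratum Site I: (600/1660)²·(1 − 148/600)·34.42²/148 = 0.787832
  stratum Site II: (640/1660)²·(1 − 159/640)·21.02²/159 = 0.31044
  stratum Site III: (420/1660)²·(1 − 29/420)·7.31²/29 = 0.109811
V̂(x̄_st) = 1.20808
SE(x̄_st) = √1.20808 = 1.09913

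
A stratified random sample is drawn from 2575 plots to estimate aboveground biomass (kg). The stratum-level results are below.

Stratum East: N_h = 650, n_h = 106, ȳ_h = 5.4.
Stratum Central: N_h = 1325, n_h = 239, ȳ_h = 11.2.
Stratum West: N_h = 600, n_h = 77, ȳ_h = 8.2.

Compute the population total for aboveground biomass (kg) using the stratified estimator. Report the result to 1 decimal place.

τ̂_st = Σ N_h ȳ_h = 650·5.4 + 1325·11.2 + 600·8.2 = 23270.0

τ̂_st ≈ 23270.0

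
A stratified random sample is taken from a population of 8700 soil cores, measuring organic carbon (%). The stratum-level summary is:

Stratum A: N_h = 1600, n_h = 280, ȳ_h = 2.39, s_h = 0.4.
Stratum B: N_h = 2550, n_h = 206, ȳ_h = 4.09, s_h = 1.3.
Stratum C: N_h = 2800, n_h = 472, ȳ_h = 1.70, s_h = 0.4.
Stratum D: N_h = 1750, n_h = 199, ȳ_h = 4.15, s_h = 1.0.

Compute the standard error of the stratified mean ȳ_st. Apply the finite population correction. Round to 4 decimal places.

V̂(ȳ_st) = Σ W_h² (1 − n_h/N_h) s_h²/n_h, with W_h = N_h/N and N = 8700:
  stratum A: (1600/8700)²·(1 − 280/1600)·0.4²/280 = 1.59447e-05
  stratum B: (2550/8700)²·(1 − 206/2550)·1.3²/206 = 0.000647856
  stratum C: (2800/8700)²·(1 − 472/2800)·0.4²/472 = 2.91931e-05
  stratum D: (1750/8700)²·(1 − 199/1750)·1.0²/199 = 0.000180201
V̂(ȳ_st) = 0.000873196
SE(ȳ_st) = √0.000873196 = 0.0295499

SE(ȳ_st) ≈ 0.0295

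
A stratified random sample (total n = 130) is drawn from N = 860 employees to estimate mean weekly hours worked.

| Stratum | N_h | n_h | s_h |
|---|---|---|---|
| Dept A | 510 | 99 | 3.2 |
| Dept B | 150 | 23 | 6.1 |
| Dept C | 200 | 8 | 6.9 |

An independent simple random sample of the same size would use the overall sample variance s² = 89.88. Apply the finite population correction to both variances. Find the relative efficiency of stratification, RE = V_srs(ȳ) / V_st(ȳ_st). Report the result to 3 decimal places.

V̂(ȳ_st) = Σ W_h² (1 − n_h/N_h) s_h²/n_h, with W_h = N_h/N and N = 860:
  stratum Dept A: (510/860)²·(1 − 99/510)·3.2²/99 = 0.0293143
  stratum Dept B: (150/860)²·(1 − 23/150)·6.1²/23 = 0.0416706
  stratum Dept C: (200/860)²·(1 − 8/200)·6.9²/8 = 0.308989
V_st = 0.379974
V_srs = (1 − 130/860)·89.88/130 = 0.586873
Relative efficiency = V_srs / V_st = 0.586873/0.379974 = 1.5445

RE ≈ 1.545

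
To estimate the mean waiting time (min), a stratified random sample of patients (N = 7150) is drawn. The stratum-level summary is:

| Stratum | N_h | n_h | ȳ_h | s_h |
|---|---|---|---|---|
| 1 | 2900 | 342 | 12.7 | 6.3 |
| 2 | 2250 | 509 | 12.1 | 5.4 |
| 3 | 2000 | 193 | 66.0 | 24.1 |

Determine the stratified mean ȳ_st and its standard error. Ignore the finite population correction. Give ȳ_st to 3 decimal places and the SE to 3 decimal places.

ȳ_st = Σ W_h ȳ_h = (2900·12.7 + 2250·12.1 + 2000·66.0)/7150 = 27.42028
V̂(ȳ_st) = Σ W_h² s_h²/n_h, with W_h = N_h/N and N = 7150:
  stratum 1: (2900/7150)²·6.3²/342 = 0.0190914
  stratum 2: (2250/7150)²·5.4²/509 = 0.00567313
  stratum 3: (2000/7150)²·24.1²/193 = 0.235464
V̂(ȳ_st) = 0.260229
SE(ȳ_st) = √0.260229 = 0.510126

ȳ_st ≈ 27.420, SE ≈ 0.510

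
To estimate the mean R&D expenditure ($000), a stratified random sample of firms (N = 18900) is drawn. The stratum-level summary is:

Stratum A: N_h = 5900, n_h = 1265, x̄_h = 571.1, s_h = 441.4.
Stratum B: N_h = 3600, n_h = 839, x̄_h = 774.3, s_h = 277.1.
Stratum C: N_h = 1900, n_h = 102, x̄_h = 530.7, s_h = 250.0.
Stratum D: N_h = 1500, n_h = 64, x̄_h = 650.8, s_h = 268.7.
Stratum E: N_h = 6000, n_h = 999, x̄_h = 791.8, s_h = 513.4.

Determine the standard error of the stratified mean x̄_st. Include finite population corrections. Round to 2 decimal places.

SE(x̄_st) ≈ 7.01

V̂(x̄_st) = Σ W_h² (1 − n_h/N_h) s_h²/n_h, with W_h = N_h/N and N = 18900:
  stratum A: (5900/18900)²·(1 − 1265/5900)·441.4²/1265 = 11.791
  stratum B: (3600/18900)²·(1 − 839/3600)·277.1²/839 = 2.54657
  stratum C: (1900/18900)²·(1 − 102/1900)·250.0²/102 = 5.86003
  stratum D: (1500/18900)²·(1 − 64/1500)·268.7²/64 = 6.80264
  stratum E: (6000/18900)²·(1 − 999/6000)·513.4²/999 = 22.1631
V̂(x̄_st) = 49.1634
SE(x̄_st) = √49.1634 = 7.01166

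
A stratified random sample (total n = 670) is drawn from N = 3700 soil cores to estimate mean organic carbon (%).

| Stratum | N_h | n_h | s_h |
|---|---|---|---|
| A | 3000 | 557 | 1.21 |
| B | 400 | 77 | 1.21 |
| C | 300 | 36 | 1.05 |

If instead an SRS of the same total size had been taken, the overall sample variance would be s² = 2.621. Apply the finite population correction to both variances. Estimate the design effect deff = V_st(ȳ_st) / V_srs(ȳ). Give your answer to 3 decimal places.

deff ≈ 0.551

V̂(ȳ_st) = Σ W_h² (1 − n_h/N_h) s_h²/n_h, with W_h = N_h/N and N = 3700:
  stratum A: (3000/3700)²·(1 − 557/3000)·1.21²/557 = 0.0014072
  stratum B: (400/3700)²·(1 − 77/400)·1.21²/77 = 0.000179448
  stratum C: (300/3700)²·(1 − 36/300)·1.05²/36 = 0.000177173
V_st = 0.00176382
V_srs = (1 − 670/3700)·2.621/670 = 0.00320356
deff = V_st / V_srs = 0.00176382/0.00320356 = 0.5506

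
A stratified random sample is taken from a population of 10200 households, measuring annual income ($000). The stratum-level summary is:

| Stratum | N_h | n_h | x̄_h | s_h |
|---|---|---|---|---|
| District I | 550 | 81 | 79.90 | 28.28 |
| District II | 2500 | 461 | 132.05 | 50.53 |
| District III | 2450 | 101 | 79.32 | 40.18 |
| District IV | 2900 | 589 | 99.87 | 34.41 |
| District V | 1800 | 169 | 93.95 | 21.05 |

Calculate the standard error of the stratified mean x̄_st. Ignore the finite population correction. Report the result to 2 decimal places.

SE(x̄_st) ≈ 1.24

V̂(x̄_st) = Σ W_h² s_h²/n_h, with W_h = N_h/N and N = 10200:
  stratum District I: (550/10200)²·28.28²/81 = 0.0287077
  stratum District II: (2500/10200)²·50.53²/461 = 0.332719
  stratum District III: (2450/10200)²·40.18²/101 = 0.922211
  stratum District IV: (2900/10200)²·34.41²/589 = 0.162499
  stratum District V: (1800/10200)²·21.05²/169 = 0.0816511
V̂(x̄_st) = 1.52779
SE(x̄_st) = √1.52779 = 1.23604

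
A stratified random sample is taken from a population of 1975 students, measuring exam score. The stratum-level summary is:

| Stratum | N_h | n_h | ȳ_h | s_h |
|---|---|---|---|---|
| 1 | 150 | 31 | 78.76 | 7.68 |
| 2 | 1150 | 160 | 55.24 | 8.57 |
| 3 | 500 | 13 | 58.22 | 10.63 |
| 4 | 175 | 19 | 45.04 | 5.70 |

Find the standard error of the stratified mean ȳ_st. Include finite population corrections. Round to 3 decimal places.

SE(ȳ_st) ≈ 0.835

V̂(ȳ_st) = Σ W_h² (1 − n_h/N_h) s_h²/n_h, with W_h = N_h/N and N = 1975:
  stratum 1: (150/1975)²·(1 − 31/150)·7.68²/31 = 0.00870692
  stratum 2: (1150/1975)²·(1 − 160/1150)·8.57²/160 = 0.13398
  stratum 3: (500/1975)²·(1 − 13/500)·10.63²/13 = 0.54261
  stratum 4: (175/1975)²·(1 − 19/175)·5.70²/19 = 0.0119681
V̂(ȳ_st) = 0.697265
SE(ȳ_st) = √0.697265 = 0.835024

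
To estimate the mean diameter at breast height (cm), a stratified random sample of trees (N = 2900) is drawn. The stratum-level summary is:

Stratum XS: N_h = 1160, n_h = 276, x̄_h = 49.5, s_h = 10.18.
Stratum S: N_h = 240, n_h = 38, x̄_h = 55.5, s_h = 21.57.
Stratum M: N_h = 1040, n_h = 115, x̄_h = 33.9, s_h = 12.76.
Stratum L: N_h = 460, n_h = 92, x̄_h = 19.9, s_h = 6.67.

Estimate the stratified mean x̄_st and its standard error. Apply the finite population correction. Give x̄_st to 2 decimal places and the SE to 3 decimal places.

x̄_st = Σ W_h x̄_h = (1160·49.5 + 240·55.5 + 1040·33.9 + 460·19.9)/2900 = 39.70690
V̂(x̄_st) = Σ W_h² (1 − n_h/N_h) s_h²/n_h, with W_h = N_h/N and N = 2900:
  stratum XS: (1160/2900)²·(1 − 276/1160)·10.18²/276 = 0.0457826
  stratum S: (240/2900)²·(1 − 38/240)·21.57²/38 = 0.0705803
  stratum M: (1040/2900)²·(1 − 115/1040)·12.76²/115 = 0.161951
  stratum L: (460/2900)²·(1 − 92/460)·6.67²/92 = 0.0097336
V̂(x̄_st) = 0.288047
SE(x̄_st) = √0.288047 = 0.5367

x̄_st ≈ 39.71, SE ≈ 0.537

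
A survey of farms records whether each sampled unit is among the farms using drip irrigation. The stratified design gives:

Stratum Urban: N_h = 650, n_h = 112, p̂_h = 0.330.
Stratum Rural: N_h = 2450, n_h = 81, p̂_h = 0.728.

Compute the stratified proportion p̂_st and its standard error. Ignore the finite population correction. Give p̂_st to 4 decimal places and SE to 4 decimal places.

N = 3100; stratum weights W_h = N_h/N.
p̂_st = Σ W_h p̂_h = (650·0.330 + 2450·0.728)/3100 = 0.64455
V̂(p̂_st) = Σ W_h² p̂_h(1−p̂_h)/(n_h−1):
  stratum Urban: (650/3100)²·0.330·0.670/111 = 8.75728e-05
  stratum Rural: (2450/3100)²·0.728·0.272/80 = 0.00154603
V̂(p̂_st) = 0.00163361; SE = √V̂ = 0.0404179

p̂_st ≈ 0.6445, SE ≈ 0.0404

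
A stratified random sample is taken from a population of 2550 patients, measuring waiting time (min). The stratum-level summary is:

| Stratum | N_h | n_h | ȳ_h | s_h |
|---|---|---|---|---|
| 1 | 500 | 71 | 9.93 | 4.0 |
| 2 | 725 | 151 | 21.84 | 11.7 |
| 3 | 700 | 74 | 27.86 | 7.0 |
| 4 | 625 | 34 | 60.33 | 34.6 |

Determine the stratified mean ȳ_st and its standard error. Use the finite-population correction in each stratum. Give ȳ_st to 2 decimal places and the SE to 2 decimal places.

ȳ_st ≈ 30.59, SE ≈ 1.45

ȳ_st = Σ W_h ȳ_h = (500·9.93 + 725·21.84 + 700·27.86 + 625·60.33)/2550 = 30.59108
V̂(ȳ_st) = Σ W_h² (1 − n_h/N_h) s_h²/n_h, with W_h = N_h/N and N = 2550:
  stratum 1: (500/2550)²·(1 − 71/500)·4.0²/71 = 0.00743376
  stratum 2: (725/2550)²·(1 − 151/725)·11.7²/151 = 0.0580182
  stratum 3: (700/2550)²·(1 − 74/700)·7.0²/74 = 0.0446228
  stratum 4: (625/2550)²·(1 − 34/625)·34.6²/34 = 2.00014
V̂(ȳ_st) = 2.11021
SE(ȳ_st) = √2.11021 = 1.45266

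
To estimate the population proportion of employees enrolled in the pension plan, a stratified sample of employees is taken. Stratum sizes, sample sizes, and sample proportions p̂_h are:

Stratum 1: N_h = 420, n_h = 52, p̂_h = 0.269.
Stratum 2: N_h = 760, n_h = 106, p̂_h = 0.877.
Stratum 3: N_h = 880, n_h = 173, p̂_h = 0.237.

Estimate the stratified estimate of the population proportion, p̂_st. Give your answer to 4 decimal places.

p̂_st ≈ 0.4796

N = 2060; stratum weights W_h = N_h/N.
p̂_st = Σ W_h p̂_h = (420·0.269 + 760·0.877 + 880·0.237)/2060 = 0.47964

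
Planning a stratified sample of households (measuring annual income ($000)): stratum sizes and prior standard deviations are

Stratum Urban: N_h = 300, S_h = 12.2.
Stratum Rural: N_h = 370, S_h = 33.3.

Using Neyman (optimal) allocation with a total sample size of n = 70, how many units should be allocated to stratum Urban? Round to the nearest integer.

16

Neyman allocation: n_h = n · N_h S_h / Σ N_i S_i, with n = 70.
  stratum Urban: N_h·S_h = 300·12.2 = 3660.00
  stratum Rural: N_h·S_h = 370·33.3 = 12321.00
Σ N_h S_h = 15981.00
n for stratum Urban = 70·3660.00/15981.00 = 16.032 → 16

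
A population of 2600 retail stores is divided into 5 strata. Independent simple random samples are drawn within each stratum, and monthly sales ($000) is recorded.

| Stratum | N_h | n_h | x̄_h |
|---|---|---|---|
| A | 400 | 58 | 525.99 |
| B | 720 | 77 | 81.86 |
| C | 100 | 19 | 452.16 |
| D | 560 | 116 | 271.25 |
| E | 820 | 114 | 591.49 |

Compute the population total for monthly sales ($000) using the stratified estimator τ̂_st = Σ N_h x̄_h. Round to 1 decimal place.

τ̂_st = Σ N_h x̄_h = 400·525.99 + 720·81.86 + 100·452.16 + 560·271.25 + 820·591.49 = 951473.0

τ̂_st ≈ 951473.0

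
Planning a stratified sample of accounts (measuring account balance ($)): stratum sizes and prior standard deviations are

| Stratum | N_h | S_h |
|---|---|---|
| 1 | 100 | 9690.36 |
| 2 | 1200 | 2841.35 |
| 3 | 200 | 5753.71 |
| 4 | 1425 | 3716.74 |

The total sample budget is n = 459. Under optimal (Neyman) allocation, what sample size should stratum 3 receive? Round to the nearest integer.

Neyman allocation: n_h = n · N_h S_h / Σ N_i S_i, with n = 459.
  stratum 1: N_h·S_h = 100·9690.36 = 969036.00
  stratum 2: N_h·S_h = 1200·2841.35 = 3409620.00
  stratum 3: N_h·S_h = 200·5753.71 = 1150742.00
  stratum 4: N_h·S_h = 1425·3716.74 = 5296354.50
Σ N_h S_h = 10825752.50
n for stratum 3 = 459·1150742.00/10825752.50 = 48.790 → 49

49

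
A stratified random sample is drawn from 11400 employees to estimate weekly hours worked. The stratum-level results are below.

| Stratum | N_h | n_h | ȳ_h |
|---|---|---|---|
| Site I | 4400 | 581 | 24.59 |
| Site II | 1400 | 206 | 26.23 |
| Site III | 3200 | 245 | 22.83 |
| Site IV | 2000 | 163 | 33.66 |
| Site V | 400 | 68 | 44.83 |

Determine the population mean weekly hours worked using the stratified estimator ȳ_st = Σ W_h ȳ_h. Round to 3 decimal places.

ȳ_st ≈ 26.599

N = Σ N_h = 11400. Stratum weights W_h = N_h/N.
ȳ_st = (4400·24.59 + 1400·26.23 + 3200·22.83 + 2000·33.66 + 400·44.83) / 11400 = 26.59877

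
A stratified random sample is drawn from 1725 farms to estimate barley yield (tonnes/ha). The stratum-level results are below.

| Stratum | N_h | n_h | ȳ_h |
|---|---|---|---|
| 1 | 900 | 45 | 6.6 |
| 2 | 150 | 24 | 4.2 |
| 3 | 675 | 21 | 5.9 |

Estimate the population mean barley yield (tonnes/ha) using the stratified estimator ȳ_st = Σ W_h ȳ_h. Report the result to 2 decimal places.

ȳ_st ≈ 6.12

N = Σ N_h = 1725. Stratum weights W_h = N_h/N.
ȳ_st = (900·6.6 + 150·4.2 + 675·5.9) / 1725 = 6.1174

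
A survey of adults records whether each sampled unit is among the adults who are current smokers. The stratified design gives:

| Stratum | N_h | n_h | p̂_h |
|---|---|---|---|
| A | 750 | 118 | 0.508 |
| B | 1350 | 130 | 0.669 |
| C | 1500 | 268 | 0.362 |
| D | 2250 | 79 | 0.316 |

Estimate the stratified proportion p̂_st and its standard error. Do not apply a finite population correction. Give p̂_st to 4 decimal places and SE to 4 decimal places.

p̂_st ≈ 0.4339, SE ≈ 0.0244

N = 5850; stratum weights W_h = N_h/N.
p̂_st = Σ W_h p̂_h = (750·0.508 + 1350·0.669 + 1500·0.362 + 2250·0.316)/5850 = 0.43387
V̂(p̂_st) = Σ W_h² p̂_h(1−p̂_h)/(n_h−1):
  stratum A: (750/5850)²·0.508·0.492/117 = 3.51119e-05
  stratum B: (1350/5850)²·0.669·0.331/129 = 9.14156e-05
  stratum C: (1500/5850)²·0.362·0.638/267 = 5.68707e-05
  stratum D: (2250/5850)²·0.316·0.684/78 = 0.000409923
V̂(p̂_st) = 0.000593321; SE = √V̂ = 0.0243582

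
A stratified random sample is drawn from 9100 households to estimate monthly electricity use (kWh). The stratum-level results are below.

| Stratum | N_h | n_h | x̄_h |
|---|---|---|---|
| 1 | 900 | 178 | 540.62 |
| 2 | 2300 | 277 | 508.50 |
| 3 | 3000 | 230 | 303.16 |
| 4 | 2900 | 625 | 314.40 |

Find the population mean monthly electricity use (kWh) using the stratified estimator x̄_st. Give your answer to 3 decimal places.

x̄_st ≈ 382.126

N = Σ N_h = 9100. Stratum weights W_h = N_h/N.
x̄_st = (900·540.62 + 2300·508.50 + 3000·303.16 + 2900·314.40) / 9100 = 382.12615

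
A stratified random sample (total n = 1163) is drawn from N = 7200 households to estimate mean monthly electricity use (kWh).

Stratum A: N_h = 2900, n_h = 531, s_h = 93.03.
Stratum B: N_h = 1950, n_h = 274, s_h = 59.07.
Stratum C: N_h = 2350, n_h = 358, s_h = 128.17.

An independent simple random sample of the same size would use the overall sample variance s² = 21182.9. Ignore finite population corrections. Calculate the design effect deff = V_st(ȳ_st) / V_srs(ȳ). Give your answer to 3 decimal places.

V̂(ȳ_st) = Σ W_h² s_h²/n_h, with W_h = N_h/N and N = 7200:
  stratum A: (2900/7200)²·93.03²/531 = 2.64413
  stratum B: (1950/7200)²·59.07²/274 = 0.934088
  stratum C: (2350/7200)²·128.17²/358 = 4.88833
V_st = 8.46655
V_srs = s²/n = 21182.9/1163 = 18.214
deff = V_st / V_srs = 8.46655/18.214 = 0.4648

deff ≈ 0.465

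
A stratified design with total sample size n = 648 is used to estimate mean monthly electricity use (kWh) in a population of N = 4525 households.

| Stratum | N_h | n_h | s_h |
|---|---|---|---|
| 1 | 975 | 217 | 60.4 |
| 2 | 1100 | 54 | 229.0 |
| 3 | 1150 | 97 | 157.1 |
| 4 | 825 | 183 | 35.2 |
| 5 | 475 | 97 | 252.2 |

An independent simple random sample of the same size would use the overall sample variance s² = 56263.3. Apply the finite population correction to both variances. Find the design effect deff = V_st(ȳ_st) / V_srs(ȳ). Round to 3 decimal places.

deff ≈ 1.024

V̂(ȳ_st) = Σ W_h² (1 − n_h/N_h) s_h²/n_h, with W_h = N_h/N and N = 4525:
  stratum 1: (975/4525)²·(1 − 217/975)·60.4²/217 = 0.606807
  stratum 2: (1100/4525)²·(1 − 54/1100)·229.0²/54 = 54.5713
  stratum 3: (1150/4525)²·(1 − 97/1150)·157.1²/97 = 15.0477
  stratum 4: (825/4525)²·(1 − 183/825)·35.2²/183 = 0.17514
  stratum 5: (475/4525)²·(1 − 97/475)·252.2²/97 = 5.74998
V_st = 76.1509
V_srs = (1 − 648/4525)·56263.3/648 = 74.3922
deff = V_st / V_srs = 76.1509/74.3922 = 1.0236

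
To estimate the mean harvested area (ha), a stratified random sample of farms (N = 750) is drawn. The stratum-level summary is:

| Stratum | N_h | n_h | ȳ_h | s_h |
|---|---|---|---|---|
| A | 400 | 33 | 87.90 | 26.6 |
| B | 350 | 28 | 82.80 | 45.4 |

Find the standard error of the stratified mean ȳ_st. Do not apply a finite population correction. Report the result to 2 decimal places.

SE(ȳ_st) ≈ 4.70

V̂(ȳ_st) = Σ W_h² s_h²/n_h, with W_h = N_h/N and N = 750:
  stratum A: (400/750)²·26.6²/33 = 6.09883
  stratum B: (350/750)²·45.4²/28 = 16.0312
V̂(ȳ_st) = 22.1301
SE(ȳ_st) = √22.1301 = 4.70426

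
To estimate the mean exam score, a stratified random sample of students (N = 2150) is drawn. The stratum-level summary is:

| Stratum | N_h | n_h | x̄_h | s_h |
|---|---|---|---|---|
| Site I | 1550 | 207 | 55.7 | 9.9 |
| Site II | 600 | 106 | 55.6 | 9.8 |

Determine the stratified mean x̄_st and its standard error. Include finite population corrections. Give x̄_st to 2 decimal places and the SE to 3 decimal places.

x̄_st = Σ W_h x̄_h = (1550·55.7 + 600·55.6)/2150 = 55.67209
V̂(x̄_st) = Σ W_h² (1 − n_h/N_h) s_h²/n_h, with W_h = N_h/N and N = 2150:
  stratum Site I: (1550/2150)²·(1 − 207/1550)·9.9²/207 = 0.213221
  stratum Site II: (600/2150)²·(1 − 106/600)·9.8²/106 = 0.0580962
V̂(x̄_st) = 0.271318
SE(x̄_st) = √0.271318 = 0.520882

x̄_st ≈ 55.67, SE ≈ 0.521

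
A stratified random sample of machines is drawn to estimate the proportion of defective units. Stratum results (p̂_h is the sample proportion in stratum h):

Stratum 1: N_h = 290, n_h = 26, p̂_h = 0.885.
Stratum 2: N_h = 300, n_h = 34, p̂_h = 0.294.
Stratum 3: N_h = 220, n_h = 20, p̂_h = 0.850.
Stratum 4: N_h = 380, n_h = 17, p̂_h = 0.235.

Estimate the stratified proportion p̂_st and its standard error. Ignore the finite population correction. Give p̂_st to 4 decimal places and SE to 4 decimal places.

p̂_st ≈ 0.5220, SE ≈ 0.0449

N = 1190; stratum weights W_h = N_h/N.
p̂_st = Σ W_h p̂_h = (290·0.885 + 300·0.294 + 220·0.850 + 380·0.235)/1190 = 0.52197
V̂(p̂_st) = Σ W_h² p̂_h(1−p̂_h)/(n_h−1):
  stratum 1: (290/1190)²·0.885·0.115/25 = 0.00024177
  stratum 2: (300/1190)²·0.294·0.706/33 = 0.000399748
  stratum 3: (220/1190)²·0.850·0.150/19 = 0.000229355
  stratum 4: (380/1190)²·0.235·0.765/16 = 0.00114573
V̂(p̂_st) = 0.0020166; SE = √V̂ = 0.0449066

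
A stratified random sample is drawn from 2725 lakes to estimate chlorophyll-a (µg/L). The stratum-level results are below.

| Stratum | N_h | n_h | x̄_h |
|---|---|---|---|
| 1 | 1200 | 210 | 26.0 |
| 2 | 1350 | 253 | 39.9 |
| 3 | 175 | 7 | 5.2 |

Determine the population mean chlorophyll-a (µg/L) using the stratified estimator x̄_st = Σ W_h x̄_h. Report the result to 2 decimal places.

N = Σ N_h = 2725. Stratum weights W_h = N_h/N.
x̄_st = (1200·26.0 + 1350·39.9 + 175·5.2) / 2725 = 31.5505

x̄_st ≈ 31.55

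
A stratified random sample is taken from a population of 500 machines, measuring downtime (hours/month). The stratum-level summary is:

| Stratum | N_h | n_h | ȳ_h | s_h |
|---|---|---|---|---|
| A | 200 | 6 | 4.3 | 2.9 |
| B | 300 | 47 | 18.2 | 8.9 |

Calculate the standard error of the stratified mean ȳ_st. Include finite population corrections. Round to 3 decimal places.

V̂(ȳ_st) = Σ W_h² (1 − n_h/N_h) s_h²/n_h, with W_h = N_h/N and N = 500:
  stratum A: (200/500)²·(1 − 6/200)·2.9²/6 = 0.217539
  stratum B: (300/500)²·(1 − 47/300)·8.9²/47 = 0.511663
V̂(ȳ_st) = 0.729202
SE(ȳ_st) = √0.729202 = 0.853933

SE(ȳ_st) ≈ 0.854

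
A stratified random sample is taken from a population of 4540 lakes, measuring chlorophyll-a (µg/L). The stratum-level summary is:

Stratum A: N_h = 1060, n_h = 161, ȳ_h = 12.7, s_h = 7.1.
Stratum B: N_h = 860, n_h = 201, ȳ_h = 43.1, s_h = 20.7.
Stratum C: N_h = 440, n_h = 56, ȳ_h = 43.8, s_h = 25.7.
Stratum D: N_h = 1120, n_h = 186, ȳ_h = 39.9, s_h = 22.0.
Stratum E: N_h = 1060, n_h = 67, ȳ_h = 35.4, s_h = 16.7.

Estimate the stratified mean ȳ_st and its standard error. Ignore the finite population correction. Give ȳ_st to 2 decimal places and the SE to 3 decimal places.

ȳ_st ≈ 33.48, SE ≈ 0.768

ȳ_st = Σ W_h ȳ_h = (1060·12.7 + 860·43.1 + 440·43.8 + 1120·39.9 + 1060·35.4)/4540 = 33.48282
V̂(ȳ_st) = Σ W_h² s_h²/n_h, with W_h = N_h/N and N = 4540:
  stratum A: (1060/4540)²·7.1²/161 = 0.0170683
  stratum B: (860/4540)²·20.7²/201 = 0.0764944
  stratum C: (440/4540)²·25.7²/56 = 0.110783
  stratum D: (1120/4540)²·22.0²/186 = 0.158364
  stratum E: (1060/4540)²·16.7²/67 = 0.226912
V̂(ȳ_st) = 0.589622
SE(ȳ_st) = √0.589622 = 0.767868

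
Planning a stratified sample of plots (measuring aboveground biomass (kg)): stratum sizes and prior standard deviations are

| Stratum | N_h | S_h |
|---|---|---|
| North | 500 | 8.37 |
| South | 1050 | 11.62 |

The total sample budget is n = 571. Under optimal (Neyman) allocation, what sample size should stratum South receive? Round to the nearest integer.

Neyman allocation: n_h = n · N_h S_h / Σ N_i S_i, with n = 571.
  stratum North: N_h·S_h = 500·8.37 = 4185.00
  stratum South: N_h·S_h = 1050·11.62 = 12201.00
Σ N_h S_h = 16386.00
n for stratum South = 571·12201.00/16386.00 = 425.166 → 425

425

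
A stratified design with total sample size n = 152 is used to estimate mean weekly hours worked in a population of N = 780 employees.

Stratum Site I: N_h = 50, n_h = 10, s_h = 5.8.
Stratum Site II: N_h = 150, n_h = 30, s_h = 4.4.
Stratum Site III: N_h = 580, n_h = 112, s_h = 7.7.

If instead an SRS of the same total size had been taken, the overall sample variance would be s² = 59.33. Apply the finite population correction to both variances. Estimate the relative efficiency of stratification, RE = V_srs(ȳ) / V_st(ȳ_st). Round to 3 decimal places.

V̂(ȳ_st) = Σ W_h² (1 − n_h/N_h) s_h²/n_h, with W_h = N_h/N and N = 780:
  stratum Site I: (50/780)²·(1 − 10/50)·5.8²/10 = 0.0110585
  stratum Site II: (150/780)²·(1 − 30/150)·4.4²/30 = 0.0190927
  stratum Site III: (580/780)²·(1 − 112/580)·7.7²/112 = 0.236183
V_st = 0.266334
V_srs = (1 − 152/780)·59.33/152 = 0.314265
Relative efficiency = V_srs / V_st = 0.314265/0.266334 = 1.1800

RE ≈ 1.180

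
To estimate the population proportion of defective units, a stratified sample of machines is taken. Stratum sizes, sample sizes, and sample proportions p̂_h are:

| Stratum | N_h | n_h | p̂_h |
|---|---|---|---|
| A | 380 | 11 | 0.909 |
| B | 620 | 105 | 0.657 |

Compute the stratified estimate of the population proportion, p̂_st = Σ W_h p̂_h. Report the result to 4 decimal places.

N = 1000; stratum weights W_h = N_h/N.
p̂_st = Σ W_h p̂_h = (380·0.909 + 620·0.657)/1000 = 0.75276

p̂_st ≈ 0.7528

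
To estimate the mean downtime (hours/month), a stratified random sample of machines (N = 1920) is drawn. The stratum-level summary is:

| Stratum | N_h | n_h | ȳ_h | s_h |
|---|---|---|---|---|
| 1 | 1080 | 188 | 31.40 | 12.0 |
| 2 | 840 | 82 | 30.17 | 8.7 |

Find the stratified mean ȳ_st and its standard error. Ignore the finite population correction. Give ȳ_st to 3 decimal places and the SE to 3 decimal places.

ȳ_st ≈ 30.862, SE ≈ 0.647

ȳ_st = Σ W_h ȳ_h = (1080·31.40 + 840·30.17)/1920 = 30.86188
V̂(ȳ_st) = Σ W_h² s_h²/n_h, with W_h = N_h/N and N = 1920:
  stratum 1: (1080/1920)²·12.0²/188 = 0.242354
  stratum 2: (840/1920)²·8.7²/82 = 0.176677
V̂(ȳ_st) = 0.419031
SE(ȳ_st) = √0.419031 = 0.647326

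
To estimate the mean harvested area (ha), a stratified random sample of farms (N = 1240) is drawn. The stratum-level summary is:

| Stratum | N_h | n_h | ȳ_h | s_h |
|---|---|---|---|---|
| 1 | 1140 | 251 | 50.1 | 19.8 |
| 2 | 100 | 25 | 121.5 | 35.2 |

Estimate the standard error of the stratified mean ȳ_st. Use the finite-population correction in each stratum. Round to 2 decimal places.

V̂(ȳ_st) = Σ W_h² (1 − n_h/N_h) s_h²/n_h, with W_h = N_h/N and N = 1240:
  stratum 1: (1140/1240)²·(1 − 251/1140)·19.8²/251 = 1.02948
  stratum 2: (100/1240)²·(1 − 25/100)·35.2²/25 = 0.241748
V̂(ȳ_st) = 1.27123
SE(ȳ_st) = √1.27123 = 1.12749

SE(ȳ_st) ≈ 1.13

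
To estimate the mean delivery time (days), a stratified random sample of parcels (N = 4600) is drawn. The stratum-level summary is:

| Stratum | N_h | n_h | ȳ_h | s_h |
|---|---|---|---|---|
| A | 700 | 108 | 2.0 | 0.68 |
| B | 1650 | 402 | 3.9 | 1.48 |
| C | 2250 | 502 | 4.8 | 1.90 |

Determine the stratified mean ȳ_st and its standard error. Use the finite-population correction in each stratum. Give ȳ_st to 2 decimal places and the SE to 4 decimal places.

ȳ_st ≈ 4.05, SE ≈ 0.0442

ȳ_st = Σ W_h ȳ_h = (700·2.0 + 1650·3.9 + 2250·4.8)/4600 = 4.05109
V̂(ȳ_st) = Σ W_h² (1 − n_h/N_h) s_h²/n_h, with W_h = N_h/N and N = 4600:
  stratum A: (700/4600)²·(1 − 108/700)·0.68²/108 = 8.38491e-05
  stratum B: (1650/4600)²·(1 − 402/1650)·1.48²/402 = 0.000530249
  stratum C: (2250/4600)²·(1 − 502/2250)·1.90²/502 = 0.00133663
V̂(ȳ_st) = 0.00195073
SE(ȳ_st) = √0.00195073 = 0.0441671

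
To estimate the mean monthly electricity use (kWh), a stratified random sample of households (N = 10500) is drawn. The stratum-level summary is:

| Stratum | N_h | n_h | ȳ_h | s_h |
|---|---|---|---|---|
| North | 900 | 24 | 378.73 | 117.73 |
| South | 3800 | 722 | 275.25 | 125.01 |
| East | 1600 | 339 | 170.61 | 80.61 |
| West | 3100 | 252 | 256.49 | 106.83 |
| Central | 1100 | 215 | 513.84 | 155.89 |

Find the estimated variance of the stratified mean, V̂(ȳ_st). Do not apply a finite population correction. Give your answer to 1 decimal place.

V̂(ȳ_st) ≈ 12.7

V̂(ȳ_st) = Σ W_h² s_h²/n_h, with W_h = N_h/N and N = 10500:
  stratum North: (900/10500)²·117.73²/24 = 4.24297
  stratum South: (3800/10500)²·125.01²/722 = 2.83492
  stratum East: (1600/10500)²·80.61²/339 = 0.445081
  stratum West: (3100/10500)²·106.83²/252 = 3.94758
  stratum Central: (1100/10500)²·155.89²/215 = 1.24052
V̂(ȳ_st) = 12.7111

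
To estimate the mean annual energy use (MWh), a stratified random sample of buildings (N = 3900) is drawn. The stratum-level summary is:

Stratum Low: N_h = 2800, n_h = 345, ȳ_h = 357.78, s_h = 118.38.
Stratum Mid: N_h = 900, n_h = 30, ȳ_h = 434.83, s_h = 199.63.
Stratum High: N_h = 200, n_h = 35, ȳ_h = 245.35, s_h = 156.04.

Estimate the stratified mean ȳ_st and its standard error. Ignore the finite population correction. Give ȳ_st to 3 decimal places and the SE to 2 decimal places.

ȳ_st ≈ 369.795, SE ≈ 9.67

ȳ_st = Σ W_h ȳ_h = (2800·357.78 + 900·434.83 + 200·245.35)/3900 = 369.79513
V̂(ȳ_st) = Σ W_h² s_h²/n_h, with W_h = N_h/N and N = 3900:
  stratum Low: (2800/3900)²·118.38²/345 = 20.9375
  stratum Mid: (900/3900)²·199.63²/30 = 70.7434
  stratum High: (200/3900)²·156.04²/35 = 1.82951
V̂(ȳ_st) = 93.5104
SE(ȳ_st) = √93.5104 = 9.67008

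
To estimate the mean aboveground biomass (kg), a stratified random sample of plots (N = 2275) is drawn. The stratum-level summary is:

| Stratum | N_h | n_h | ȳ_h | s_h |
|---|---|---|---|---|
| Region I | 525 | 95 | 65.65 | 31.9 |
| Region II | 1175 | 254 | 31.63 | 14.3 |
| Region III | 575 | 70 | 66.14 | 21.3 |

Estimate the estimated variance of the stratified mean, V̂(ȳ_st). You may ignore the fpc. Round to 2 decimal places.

V̂(ȳ_st) ≈ 1.20

V̂(ȳ_st) = Σ W_h² s_h²/n_h, with W_h = N_h/N and N = 2275:
  stratum Region I: (525/2275)²·31.9²/95 = 0.570445
  stratum Region II: (1175/2275)²·14.3²/254 = 0.214759
  stratum Region III: (575/2275)²·21.3²/70 = 0.414032
V̂(ȳ_st) = 1.19924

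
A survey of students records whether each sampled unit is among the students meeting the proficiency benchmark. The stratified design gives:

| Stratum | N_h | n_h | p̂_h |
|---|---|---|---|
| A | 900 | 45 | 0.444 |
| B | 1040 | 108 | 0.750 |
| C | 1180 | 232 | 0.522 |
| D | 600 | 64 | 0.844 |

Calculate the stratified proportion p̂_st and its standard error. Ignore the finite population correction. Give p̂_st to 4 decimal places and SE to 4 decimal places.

N = 3720; stratum weights W_h = N_h/N.
p̂_st = Σ W_h p̂_h = (900·0.444 + 1040·0.750 + 1180·0.522 + 600·0.844)/3720 = 0.61881
V̂(p̂_st) = Σ W_h² p̂_h(1−p̂_h)/(n_h−1):
  stratum A: (900/3720)²·0.444·0.556/44 = 0.000328401
  stratum B: (1040/3720)²·0.750·0.250/107 = 0.000136961
  stratum C: (1180/3720)²·0.522·0.478/231 = 0.000108684
  stratum D: (600/3720)²·0.844·0.156/63 = 5.4368e-05
V̂(p̂_st) = 0.000628414; SE = √V̂ = 0.0250682

p̂_st ≈ 0.6188, SE ≈ 0.0251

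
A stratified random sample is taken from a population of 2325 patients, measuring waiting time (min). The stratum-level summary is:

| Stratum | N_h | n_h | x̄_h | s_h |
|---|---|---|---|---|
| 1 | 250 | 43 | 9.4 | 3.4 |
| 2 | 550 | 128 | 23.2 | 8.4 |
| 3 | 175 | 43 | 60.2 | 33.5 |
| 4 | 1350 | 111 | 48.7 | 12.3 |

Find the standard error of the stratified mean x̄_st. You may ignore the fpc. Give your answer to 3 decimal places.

SE(x̄_st) ≈ 0.801

V̂(x̄_st) = Σ W_h² s_h²/n_h, with W_h = N_h/N and N = 2325:
  stratum 1: (250/2325)²·3.4²/43 = 0.0031083
  stratum 2: (550/2325)²·8.4²/128 = 0.0308481
  stratum 3: (175/2325)²·33.5²/43 = 0.14786
  stratum 4: (1350/2325)²·12.3²/111 = 0.459525
V̂(x̄_st) = 0.641341
SE(x̄_st) = √0.641341 = 0.800838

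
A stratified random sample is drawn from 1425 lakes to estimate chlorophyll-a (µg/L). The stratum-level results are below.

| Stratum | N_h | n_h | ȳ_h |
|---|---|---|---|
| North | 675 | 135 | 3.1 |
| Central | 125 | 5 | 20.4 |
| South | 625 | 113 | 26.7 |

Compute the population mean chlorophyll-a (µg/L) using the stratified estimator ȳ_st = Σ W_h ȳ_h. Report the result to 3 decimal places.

N = Σ N_h = 1425. Stratum weights W_h = N_h/N.
ȳ_st = (675·3.1 + 125·20.4 + 625·26.7) / 1425 = 14.96842

ȳ_st ≈ 14.968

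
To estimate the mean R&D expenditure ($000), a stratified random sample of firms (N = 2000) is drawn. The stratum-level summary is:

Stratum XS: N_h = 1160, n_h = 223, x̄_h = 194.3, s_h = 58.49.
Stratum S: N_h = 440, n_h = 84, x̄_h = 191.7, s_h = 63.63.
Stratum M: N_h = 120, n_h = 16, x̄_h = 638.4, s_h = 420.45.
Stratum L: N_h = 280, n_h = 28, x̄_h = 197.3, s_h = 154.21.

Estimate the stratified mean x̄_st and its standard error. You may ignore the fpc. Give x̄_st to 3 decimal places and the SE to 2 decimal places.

x̄_st ≈ 220.794, SE ≈ 7.99

x̄_st = Σ W_h x̄_h = (1160·194.3 + 440·191.7 + 120·638.4 + 280·197.3)/2000 = 220.79400
V̂(x̄_st) = Σ W_h² s_h²/n_h, with W_h = N_h/N and N = 2000:
  stratum XS: (1160/2000)²·58.49²/223 = 5.16077
  stratum S: (440/2000)²·63.63²/84 = 2.33287
  stratum M: (120/2000)²·420.45²/16 = 39.7751
  stratum L: (280/2000)²·154.21²/28 = 16.6465
V̂(x̄_st) = 63.9152
SE(x̄_st) = √63.9152 = 7.9947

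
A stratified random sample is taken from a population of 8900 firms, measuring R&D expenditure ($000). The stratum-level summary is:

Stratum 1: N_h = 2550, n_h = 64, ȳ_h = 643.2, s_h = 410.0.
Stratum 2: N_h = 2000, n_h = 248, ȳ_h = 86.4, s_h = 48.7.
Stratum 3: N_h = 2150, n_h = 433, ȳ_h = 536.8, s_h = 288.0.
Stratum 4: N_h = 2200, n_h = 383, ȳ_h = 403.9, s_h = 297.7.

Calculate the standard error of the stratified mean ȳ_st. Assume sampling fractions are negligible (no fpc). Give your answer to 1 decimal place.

SE(ȳ_st) ≈ 15.5

V̂(ȳ_st) = Σ W_h² s_h²/n_h, with W_h = N_h/N and N = 8900:
  stratum 1: (2550/8900)²·410.0²/64 = 215.62
  stratum 2: (2000/8900)²·48.7²/248 = 0.482932
  stratum 3: (2150/8900)²·288.0²/433 = 11.1788
  stratum 4: (2200/8900)²·297.7²/383 = 14.1392
V̂(ȳ_st) = 241.42
SE(ȳ_st) = √241.42 = 15.5377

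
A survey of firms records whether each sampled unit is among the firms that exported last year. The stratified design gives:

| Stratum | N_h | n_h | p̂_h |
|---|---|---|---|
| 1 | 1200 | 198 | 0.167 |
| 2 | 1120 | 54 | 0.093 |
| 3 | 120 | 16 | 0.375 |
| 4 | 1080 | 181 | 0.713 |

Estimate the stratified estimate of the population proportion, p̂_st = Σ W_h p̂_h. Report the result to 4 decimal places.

p̂_st ≈ 0.3181

N = 3520; stratum weights W_h = N_h/N.
p̂_st = Σ W_h p̂_h = (1200·0.167 + 1120·0.093 + 120·0.375 + 1080·0.713)/3520 = 0.31807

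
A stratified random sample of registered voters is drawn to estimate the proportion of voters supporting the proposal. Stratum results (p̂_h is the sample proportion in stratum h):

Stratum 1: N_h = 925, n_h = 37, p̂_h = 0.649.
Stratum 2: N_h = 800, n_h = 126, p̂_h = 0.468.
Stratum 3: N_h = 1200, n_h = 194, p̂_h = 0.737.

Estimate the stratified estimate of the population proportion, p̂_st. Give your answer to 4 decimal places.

N = 2925; stratum weights W_h = N_h/N.
p̂_st = Σ W_h p̂_h = (925·0.649 + 800·0.468 + 1200·0.737)/2925 = 0.63560

p̂_st ≈ 0.6356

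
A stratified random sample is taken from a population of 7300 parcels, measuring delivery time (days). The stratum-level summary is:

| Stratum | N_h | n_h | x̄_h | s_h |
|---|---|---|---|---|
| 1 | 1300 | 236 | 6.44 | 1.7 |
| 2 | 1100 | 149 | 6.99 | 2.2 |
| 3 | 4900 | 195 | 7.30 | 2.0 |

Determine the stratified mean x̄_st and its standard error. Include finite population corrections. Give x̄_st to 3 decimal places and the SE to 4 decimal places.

x̄_st ≈ 7.100, SE ≈ 0.0991

x̄_st = Σ W_h x̄_h = (1300·6.44 + 1100·6.99 + 4900·7.30)/7300 = 7.10014
V̂(x̄_st) = Σ W_h² (1 − n_h/N_h) s_h²/n_h, with W_h = N_h/N and N = 7300:
  stratum 1: (1300/7300)²·(1 − 236/1300)·1.7²/236 = 0.000317852
  stratum 2: (1100/7300)²·(1 − 149/1100)·2.2²/149 = 0.000637656
  stratum 3: (4900/7300)²·(1 − 195/4900)·2.0²/195 = 0.00887433
V̂(x̄_st) = 0.00982983
SE(x̄_st) = √0.00982983 = 0.0991455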